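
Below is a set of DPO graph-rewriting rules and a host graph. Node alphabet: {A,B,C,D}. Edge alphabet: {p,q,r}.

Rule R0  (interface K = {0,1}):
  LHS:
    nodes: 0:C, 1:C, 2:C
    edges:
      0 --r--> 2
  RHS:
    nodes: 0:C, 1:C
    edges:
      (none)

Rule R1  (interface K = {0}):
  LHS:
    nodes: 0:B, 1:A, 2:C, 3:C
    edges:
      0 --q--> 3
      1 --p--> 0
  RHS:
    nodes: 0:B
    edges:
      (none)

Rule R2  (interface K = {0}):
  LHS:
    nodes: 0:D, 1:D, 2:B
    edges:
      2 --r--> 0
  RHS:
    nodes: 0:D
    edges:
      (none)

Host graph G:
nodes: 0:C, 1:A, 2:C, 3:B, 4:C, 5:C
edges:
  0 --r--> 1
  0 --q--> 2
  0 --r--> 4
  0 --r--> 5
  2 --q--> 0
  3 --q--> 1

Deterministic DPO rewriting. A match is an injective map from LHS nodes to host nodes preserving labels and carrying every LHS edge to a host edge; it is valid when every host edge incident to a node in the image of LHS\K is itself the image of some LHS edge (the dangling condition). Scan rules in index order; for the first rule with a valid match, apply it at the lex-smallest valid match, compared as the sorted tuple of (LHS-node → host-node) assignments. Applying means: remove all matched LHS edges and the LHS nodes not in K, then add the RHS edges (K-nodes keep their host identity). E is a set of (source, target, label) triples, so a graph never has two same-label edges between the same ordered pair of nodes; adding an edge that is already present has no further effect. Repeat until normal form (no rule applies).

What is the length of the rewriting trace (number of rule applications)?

Answer: 2

Rewrite trace:
initial: |V|=6 |E|=6  E = 0-r->1 0-q->2 0-r->4 0-r->5 2-q->0 3-q->1
step 1: apply R0 at {0↦0, 1↦2, 2↦4}  → |V|=5 |E|=5  E = 0-r->1 0-q->2 0-r->5 2-q->0 3-q->1
step 2: apply R0 at {0↦0, 1↦2, 2↦5}  → |V|=4 |E|=4  E = 0-r->1 0-q->2 2-q->0 3-q->1
halt: no rule applies after step 2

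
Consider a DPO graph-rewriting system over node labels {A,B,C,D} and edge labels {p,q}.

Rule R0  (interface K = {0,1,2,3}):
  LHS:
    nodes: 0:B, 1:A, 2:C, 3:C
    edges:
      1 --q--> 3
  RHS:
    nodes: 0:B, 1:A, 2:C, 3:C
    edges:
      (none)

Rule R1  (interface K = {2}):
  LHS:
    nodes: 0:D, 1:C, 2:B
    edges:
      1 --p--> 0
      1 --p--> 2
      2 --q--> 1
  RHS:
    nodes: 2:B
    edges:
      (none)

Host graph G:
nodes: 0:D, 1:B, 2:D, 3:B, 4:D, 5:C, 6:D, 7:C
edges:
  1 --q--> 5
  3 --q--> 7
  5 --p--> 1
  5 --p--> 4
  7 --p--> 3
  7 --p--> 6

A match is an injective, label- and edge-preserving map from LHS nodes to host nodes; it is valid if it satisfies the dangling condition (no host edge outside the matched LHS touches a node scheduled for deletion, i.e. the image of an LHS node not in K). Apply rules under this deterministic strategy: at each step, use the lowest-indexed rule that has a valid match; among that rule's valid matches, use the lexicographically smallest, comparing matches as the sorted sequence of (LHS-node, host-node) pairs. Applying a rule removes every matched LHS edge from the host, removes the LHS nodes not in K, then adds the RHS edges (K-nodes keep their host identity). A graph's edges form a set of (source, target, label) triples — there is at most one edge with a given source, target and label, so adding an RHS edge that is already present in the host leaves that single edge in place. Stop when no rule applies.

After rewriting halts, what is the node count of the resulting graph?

Answer: 4

Derivation:
initial: |V|=8 |E|=6  E = 1-q->5 3-q->7 5-p->1 5-p->4 7-p->3 7-p->6
step 1: apply R1 at {0↦4, 1↦5, 2↦1}  → |V|=6 |E|=3  E = 3-q->7 7-p->3 7-p->6
step 2: apply R1 at {0↦6, 1↦7, 2↦3}  → |V|=4 |E|=0  E = ∅
normal form: no rule applies after step 2
NF nodes: {0:D, 1:B, 2:D, 3:B}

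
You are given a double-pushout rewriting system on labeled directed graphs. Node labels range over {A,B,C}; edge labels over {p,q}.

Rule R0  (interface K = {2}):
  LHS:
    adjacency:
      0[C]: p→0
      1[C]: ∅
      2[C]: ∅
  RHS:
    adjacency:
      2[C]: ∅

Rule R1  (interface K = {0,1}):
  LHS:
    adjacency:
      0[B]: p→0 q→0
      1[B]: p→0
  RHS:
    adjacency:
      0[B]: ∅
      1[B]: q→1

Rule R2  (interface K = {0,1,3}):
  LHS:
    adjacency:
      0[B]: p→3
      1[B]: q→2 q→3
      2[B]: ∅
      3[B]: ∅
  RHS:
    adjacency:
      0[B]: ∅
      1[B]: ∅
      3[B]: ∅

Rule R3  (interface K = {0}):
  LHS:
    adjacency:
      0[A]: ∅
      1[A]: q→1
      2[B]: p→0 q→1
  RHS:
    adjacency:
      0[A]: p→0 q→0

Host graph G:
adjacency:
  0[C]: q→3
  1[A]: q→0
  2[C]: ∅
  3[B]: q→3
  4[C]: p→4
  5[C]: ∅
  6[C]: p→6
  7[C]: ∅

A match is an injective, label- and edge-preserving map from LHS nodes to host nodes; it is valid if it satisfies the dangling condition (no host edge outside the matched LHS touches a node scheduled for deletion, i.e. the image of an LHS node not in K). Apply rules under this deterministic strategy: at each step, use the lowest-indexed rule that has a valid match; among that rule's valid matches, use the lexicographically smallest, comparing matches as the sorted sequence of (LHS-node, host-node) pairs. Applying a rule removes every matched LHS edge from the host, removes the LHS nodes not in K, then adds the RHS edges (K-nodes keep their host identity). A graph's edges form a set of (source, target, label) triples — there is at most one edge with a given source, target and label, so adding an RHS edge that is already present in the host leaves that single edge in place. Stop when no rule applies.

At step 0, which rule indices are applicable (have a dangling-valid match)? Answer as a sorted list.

Answer: [R0]

Steps:
R0: 24 valid matches — {0↦4, 1↦2, 2↦0}, {0↦4, 1↦2, 2↦5}, {0↦4, 1↦2, 2↦6} (+21 more)
R1: no valid match — LHS pattern not found
R2: no valid match — LHS pattern not found
R3: no valid match — LHS pattern not found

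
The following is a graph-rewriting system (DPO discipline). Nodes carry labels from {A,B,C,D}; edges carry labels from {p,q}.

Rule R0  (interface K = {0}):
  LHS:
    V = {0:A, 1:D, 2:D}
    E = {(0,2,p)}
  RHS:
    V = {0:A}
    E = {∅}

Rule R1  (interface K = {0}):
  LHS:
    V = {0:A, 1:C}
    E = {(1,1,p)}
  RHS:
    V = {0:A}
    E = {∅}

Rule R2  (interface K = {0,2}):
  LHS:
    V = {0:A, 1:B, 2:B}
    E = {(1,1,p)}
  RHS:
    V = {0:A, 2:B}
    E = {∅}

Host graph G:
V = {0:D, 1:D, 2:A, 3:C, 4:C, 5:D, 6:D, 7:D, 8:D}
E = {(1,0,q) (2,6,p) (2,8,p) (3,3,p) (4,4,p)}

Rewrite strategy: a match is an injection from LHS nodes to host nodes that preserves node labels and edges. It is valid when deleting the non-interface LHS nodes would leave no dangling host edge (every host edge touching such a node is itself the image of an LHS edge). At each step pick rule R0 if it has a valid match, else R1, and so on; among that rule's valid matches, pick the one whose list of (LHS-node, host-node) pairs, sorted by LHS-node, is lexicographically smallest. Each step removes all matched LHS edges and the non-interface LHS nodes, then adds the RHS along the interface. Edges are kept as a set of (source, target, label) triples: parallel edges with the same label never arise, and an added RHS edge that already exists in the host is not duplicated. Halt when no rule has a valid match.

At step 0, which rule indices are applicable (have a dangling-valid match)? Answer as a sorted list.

Answer: [R0,R1]

Derivation:
R0: 4 valid matches — {0↦2, 1↦5, 2↦6}, {0↦2, 1↦5, 2↦8}, {0↦2, 1↦7, 2↦6} (+1 more)
R1: 2 valid matches — {0↦2, 1↦3}, {0↦2, 1↦4}
R2: no valid match — LHS pattern not found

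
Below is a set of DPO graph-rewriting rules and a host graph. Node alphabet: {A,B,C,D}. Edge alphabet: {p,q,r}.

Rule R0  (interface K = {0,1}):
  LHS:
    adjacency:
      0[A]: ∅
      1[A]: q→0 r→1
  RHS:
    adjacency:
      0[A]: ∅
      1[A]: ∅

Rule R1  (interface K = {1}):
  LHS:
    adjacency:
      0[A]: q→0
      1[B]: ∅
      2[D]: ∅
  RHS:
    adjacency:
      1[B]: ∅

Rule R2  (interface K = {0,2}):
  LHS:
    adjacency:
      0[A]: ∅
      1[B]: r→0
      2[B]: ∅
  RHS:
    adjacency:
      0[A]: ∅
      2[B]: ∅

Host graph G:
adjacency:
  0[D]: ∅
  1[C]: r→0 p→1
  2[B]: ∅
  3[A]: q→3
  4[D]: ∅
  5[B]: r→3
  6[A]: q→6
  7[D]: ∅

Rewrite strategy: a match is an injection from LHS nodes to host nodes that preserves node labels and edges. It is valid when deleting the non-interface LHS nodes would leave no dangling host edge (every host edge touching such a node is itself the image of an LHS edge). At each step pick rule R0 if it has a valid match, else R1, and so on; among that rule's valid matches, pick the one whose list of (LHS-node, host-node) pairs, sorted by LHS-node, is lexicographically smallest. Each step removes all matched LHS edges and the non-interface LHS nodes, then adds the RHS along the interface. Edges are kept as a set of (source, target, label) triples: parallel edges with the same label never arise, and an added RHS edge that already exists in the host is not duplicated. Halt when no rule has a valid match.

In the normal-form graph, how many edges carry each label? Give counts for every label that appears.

Answer: p:1 r:1

Steps:
initial: |V|=8 |E|=5  E = 1-r->0 1-p->1 3-q->3 5-r->3 6-q->6
step 1: apply R1 at {0↦6, 1↦2, 2↦4}  → |V|=6 |E|=4  E = 1-r->0 1-p->1 3-q->3 5-r->3
step 2: apply R2 at {0↦3, 1↦5, 2↦2}  → |V|=5 |E|=3  E = 1-r->0 1-p->1 3-q->3
step 3: apply R1 at {0↦3, 1↦2, 2↦7}  → |V|=3 |E|=2  E = 1-r->0 1-p->1
halt: no rule applies after step 3
NF edges: [(1, 0, 'r'), (1, 1, 'p')]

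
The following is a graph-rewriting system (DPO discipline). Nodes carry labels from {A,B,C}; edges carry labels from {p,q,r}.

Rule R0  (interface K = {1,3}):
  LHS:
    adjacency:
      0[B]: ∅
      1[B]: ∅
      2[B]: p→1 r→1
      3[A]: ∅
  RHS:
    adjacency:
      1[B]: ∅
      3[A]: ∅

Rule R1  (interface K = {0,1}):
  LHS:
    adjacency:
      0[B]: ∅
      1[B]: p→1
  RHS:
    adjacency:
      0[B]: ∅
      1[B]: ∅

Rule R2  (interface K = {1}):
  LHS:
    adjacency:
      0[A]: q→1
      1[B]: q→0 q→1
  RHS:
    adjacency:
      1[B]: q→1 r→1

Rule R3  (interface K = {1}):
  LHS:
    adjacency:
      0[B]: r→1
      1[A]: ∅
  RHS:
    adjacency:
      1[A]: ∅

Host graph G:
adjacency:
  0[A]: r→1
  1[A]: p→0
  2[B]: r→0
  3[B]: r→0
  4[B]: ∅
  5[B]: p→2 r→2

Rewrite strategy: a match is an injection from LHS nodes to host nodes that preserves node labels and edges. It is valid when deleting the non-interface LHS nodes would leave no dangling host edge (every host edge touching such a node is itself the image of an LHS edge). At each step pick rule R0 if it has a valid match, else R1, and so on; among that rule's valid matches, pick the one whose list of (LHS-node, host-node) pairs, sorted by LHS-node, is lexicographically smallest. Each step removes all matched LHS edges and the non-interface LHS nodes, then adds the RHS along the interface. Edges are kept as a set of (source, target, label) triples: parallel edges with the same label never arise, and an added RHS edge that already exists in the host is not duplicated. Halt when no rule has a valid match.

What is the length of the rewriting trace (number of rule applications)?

Answer: 3

Rewrite trace:
initial: |V|=6 |E|=6  E = 0-r->1 1-p->0 2-r->0 3-r->0 5-p->2 5-r->2
step 1: apply R0 at {0↦4, 1↦2, 2↦5, 3↦0}  → |V|=4 |E|=4  E = 0-r->1 1-p->0 2-r->0 3-r->0
step 2: apply R3 at {0↦2, 1↦0}  → |V|=3 |E|=3  E = 0-r->1 1-p->0 3-r->0
step 3: apply R3 at {0↦3, 1↦0}  → |V|=2 |E|=2  E = 0-r->1 1-p->0
final graph: no rule applies after step 3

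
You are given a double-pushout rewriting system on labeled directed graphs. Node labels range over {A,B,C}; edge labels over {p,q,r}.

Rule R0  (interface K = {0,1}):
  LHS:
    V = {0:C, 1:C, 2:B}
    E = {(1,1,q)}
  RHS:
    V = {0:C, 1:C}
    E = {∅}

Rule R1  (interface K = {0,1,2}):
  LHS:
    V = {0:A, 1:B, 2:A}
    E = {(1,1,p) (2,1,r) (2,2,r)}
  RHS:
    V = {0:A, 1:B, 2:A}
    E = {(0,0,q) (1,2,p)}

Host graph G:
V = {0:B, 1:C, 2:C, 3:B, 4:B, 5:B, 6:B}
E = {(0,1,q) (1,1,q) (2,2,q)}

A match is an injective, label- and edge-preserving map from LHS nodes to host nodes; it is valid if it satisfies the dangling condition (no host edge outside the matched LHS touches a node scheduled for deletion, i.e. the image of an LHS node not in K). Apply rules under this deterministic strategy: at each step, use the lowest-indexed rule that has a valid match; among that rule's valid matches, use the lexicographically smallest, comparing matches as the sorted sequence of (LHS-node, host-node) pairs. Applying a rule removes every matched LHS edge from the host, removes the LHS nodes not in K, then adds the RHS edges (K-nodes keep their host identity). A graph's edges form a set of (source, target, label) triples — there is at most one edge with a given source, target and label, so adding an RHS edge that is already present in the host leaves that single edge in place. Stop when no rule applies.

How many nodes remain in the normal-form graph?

start.  V:7 E:3  edges: 0-q->1 1-q->1 2-q->2
1. fire R0 via {0↦1, 1↦2, 2↦3}  →  V:6 E:2  edges: 0-q->1 1-q->1
2. fire R0 via {0↦2, 1↦1, 2↦4}  →  V:5 E:1  edges: 0-q->1
final graph: no rule applies after step 2
NF nodes: {0:B, 1:C, 2:C, 5:B, 6:B}

Answer: 5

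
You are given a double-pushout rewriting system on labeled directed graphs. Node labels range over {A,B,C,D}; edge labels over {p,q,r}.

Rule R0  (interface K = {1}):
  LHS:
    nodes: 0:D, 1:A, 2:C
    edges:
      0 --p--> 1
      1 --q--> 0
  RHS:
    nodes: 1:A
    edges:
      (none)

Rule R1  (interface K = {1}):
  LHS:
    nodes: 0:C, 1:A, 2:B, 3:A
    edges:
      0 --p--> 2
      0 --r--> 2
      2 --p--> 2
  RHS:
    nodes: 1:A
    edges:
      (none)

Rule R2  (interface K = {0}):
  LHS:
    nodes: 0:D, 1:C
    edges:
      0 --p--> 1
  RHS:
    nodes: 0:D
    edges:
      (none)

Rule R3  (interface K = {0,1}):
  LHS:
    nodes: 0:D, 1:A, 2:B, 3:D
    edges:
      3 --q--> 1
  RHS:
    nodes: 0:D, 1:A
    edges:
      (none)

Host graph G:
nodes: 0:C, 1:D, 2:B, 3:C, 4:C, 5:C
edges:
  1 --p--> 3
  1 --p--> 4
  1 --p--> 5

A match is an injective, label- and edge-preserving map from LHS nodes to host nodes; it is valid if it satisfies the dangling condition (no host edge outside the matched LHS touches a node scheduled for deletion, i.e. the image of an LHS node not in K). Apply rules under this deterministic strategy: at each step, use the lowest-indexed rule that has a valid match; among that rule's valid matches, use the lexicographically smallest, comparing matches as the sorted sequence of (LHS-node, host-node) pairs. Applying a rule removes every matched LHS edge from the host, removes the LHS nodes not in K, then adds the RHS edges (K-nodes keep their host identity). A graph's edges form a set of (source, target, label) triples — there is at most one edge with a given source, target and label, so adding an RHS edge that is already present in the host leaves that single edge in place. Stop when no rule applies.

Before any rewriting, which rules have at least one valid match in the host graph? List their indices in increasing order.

Answer: [R2]

Rewrite trace:
R0: no valid match — LHS pattern not found
R1: no valid match — LHS pattern not found
R2: 3 valid matches — {0↦1, 1↦3}, {0↦1, 1↦4}, {0↦1, 1↦5}
R3: no valid match — LHS pattern not found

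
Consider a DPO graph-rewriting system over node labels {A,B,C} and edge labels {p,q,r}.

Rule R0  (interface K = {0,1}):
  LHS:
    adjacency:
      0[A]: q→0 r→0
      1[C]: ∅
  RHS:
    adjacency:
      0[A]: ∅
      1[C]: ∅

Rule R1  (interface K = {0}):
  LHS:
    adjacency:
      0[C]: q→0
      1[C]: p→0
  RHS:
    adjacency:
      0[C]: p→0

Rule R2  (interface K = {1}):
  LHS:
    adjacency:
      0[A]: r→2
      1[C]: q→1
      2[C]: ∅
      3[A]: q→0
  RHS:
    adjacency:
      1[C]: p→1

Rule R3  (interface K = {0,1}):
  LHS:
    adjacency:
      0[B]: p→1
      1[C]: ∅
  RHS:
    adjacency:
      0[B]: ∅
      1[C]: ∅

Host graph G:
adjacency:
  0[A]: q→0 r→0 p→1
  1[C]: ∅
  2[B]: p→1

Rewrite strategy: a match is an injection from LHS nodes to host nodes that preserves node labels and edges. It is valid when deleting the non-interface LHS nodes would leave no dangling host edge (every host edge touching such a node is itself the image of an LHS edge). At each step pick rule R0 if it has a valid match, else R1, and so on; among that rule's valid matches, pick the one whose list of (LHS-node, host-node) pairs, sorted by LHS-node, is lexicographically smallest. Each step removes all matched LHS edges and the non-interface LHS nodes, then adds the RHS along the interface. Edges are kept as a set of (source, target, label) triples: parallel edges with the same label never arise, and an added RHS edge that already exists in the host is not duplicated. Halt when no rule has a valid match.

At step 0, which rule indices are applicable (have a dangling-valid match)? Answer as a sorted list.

R0: 1 valid match — {0↦0, 1↦1}
R1: no valid match — LHS pattern not found
R2: no valid match — LHS pattern not found
R3: 1 valid match — {0↦2, 1↦1}

Answer: [R0,R3]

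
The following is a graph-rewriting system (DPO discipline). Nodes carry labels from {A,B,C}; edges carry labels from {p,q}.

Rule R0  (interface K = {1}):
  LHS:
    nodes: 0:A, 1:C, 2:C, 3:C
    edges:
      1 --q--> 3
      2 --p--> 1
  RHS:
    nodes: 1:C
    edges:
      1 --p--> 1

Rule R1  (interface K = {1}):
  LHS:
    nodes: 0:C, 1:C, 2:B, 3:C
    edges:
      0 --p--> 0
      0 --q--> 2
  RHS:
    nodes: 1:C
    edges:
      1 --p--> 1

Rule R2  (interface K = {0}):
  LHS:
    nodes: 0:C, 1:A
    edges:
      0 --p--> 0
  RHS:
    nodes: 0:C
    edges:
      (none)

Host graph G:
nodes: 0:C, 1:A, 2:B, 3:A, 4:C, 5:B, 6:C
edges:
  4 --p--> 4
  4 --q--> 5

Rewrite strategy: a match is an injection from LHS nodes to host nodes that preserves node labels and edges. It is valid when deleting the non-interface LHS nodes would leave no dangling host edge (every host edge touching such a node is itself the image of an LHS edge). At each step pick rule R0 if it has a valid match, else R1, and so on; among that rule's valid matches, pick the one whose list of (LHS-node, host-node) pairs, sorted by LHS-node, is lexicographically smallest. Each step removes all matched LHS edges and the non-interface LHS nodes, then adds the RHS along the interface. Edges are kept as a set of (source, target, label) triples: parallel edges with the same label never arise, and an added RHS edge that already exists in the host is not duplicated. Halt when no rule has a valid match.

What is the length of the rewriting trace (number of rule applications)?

[0] host  ⇒  7 nodes, 2 edges  {4-p->4 4-q->5}
[1] R1 @ {0↦4, 1↦0, 2↦5, 3↦6}  ⇒  4 nodes, 1 edges  {0-p->0}
[2] R2 @ {0↦0, 1↦1}  ⇒  3 nodes, 0 edges  {∅}
normal form: no rule applies after step 2

Answer: 2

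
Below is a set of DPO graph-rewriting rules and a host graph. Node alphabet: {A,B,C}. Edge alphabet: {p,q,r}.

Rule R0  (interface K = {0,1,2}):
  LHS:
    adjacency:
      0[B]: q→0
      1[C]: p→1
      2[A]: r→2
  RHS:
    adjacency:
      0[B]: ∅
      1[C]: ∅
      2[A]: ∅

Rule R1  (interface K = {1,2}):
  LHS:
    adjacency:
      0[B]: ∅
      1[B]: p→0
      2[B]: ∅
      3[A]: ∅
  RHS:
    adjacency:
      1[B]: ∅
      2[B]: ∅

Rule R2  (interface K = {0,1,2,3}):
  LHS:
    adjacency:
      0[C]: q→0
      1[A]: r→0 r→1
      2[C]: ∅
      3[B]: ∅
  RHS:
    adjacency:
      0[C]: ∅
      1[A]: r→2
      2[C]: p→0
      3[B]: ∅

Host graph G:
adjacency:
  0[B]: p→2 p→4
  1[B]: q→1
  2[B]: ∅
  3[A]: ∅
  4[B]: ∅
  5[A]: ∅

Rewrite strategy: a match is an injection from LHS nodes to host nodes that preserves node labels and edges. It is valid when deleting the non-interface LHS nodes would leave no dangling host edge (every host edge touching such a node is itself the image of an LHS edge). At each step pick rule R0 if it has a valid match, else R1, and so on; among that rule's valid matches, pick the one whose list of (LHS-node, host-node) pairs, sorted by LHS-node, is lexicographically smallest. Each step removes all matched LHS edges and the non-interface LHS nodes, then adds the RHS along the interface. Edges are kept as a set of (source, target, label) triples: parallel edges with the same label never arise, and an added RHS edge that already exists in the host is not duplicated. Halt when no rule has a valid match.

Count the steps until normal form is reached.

Answer: 2

Derivation:
start.  V:6 E:3  edges: 0-p->2 0-p->4 1-q->1
1. fire R1 via {0↦2, 1↦0, 2↦1, 3↦3}  →  V:4 E:2  edges: 0-p->4 1-q->1
2. fire R1 via {0↦4, 1↦0, 2↦1, 3↦5}  →  V:2 E:1  edges: 1-q->1
halt: no rule applies after step 2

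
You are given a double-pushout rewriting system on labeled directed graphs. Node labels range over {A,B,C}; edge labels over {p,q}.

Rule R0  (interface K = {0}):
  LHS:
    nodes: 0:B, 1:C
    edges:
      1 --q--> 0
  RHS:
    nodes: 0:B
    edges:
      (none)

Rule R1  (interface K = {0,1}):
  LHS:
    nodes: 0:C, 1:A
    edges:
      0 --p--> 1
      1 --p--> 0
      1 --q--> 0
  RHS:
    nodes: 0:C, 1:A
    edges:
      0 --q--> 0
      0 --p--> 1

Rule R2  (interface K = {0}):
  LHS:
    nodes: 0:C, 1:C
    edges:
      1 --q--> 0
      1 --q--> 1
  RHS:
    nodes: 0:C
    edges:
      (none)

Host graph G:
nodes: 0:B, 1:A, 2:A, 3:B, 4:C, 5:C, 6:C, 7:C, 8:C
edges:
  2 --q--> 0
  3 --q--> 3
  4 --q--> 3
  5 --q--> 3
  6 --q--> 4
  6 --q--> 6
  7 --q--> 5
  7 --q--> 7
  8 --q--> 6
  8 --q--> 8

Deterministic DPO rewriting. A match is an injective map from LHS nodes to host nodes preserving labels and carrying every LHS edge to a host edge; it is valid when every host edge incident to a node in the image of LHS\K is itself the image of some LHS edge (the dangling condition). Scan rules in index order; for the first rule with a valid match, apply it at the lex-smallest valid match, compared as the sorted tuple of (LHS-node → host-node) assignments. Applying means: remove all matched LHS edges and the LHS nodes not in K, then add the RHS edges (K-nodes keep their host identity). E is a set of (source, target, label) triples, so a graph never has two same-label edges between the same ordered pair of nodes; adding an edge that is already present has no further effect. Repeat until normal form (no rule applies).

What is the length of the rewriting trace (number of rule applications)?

Answer: 5

Derivation:
[0] host  ⇒  9 nodes, 10 edges  {2-q->0 3-q->3 4-q->3 5-q->3 6-q->4 6-q->6 7-q->5 7-q->7 8-q->6 8-q->8}
[1] R2 @ {0↦5, 1↦7}  ⇒  8 nodes, 8 edges  {2-q->0 3-q->3 4-q->3 5-q->3 6-q->4 6-q->6 8-q->6 8-q->8}
[2] R0 @ {0↦3, 1↦5}  ⇒  7 nodes, 7 edges  {2-q->0 3-q->3 4-q->3 6-q->4 6-q->6 8-q->6 8-q->8}
[3] R2 @ {0↦6, 1↦8}  ⇒  6 nodes, 5 edges  {2-q->0 3-q->3 4-q->3 6-q->4 6-q->6}
[4] R2 @ {0↦4, 1↦6}  ⇒  5 nodes, 3 edges  {2-q->0 3-q->3 4-q->3}
[5] R0 @ {0↦3, 1↦4}  ⇒  4 nodes, 2 edges  {2-q->0 3-q->3}
normal form: no rule applies after step 5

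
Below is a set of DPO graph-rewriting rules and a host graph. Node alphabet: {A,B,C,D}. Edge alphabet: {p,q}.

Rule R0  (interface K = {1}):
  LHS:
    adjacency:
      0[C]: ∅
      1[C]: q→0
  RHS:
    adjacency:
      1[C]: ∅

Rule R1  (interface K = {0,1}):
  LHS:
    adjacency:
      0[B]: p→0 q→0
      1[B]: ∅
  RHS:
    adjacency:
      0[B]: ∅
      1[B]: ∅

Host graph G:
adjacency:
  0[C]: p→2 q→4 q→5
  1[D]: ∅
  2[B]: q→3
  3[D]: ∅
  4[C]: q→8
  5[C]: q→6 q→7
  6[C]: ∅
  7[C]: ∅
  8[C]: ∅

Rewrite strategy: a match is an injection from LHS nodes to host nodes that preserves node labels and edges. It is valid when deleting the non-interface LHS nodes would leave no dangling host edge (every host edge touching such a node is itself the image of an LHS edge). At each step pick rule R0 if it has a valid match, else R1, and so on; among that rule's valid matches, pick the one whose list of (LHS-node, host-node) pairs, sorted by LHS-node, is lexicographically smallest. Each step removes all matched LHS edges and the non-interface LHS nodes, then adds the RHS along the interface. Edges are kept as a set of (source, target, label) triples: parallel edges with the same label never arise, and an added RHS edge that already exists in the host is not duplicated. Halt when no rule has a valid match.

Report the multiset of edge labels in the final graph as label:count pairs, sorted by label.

[0] host  ⇒  9 nodes, 7 edges  {0-p->2 0-q->4 0-q->5 2-q->3 4-q->8 5-q->6 5-q->7}
[1] R0 @ {0↦6, 1↦5}  ⇒  8 nodes, 6 edges  {0-p->2 0-q->4 0-q->5 2-q->3 4-q->8 5-q->7}
[2] R0 @ {0↦7, 1↦5}  ⇒  7 nodes, 5 edges  {0-p->2 0-q->4 0-q->5 2-q->3 4-q->8}
[3] R0 @ {0↦5, 1↦0}  ⇒  6 nodes, 4 edges  {0-p->2 0-q->4 2-q->3 4-q->8}
[4] R0 @ {0↦8, 1↦4}  ⇒  5 nodes, 3 edges  {0-p->2 0-q->4 2-q->3}
[5] R0 @ {0↦4, 1↦0}  ⇒  4 nodes, 2 edges  {0-p->2 2-q->3}
normal form: no rule applies after step 5
NF edges: [(0, 2, 'p'), (2, 3, 'q')]

Answer: p:1 q:1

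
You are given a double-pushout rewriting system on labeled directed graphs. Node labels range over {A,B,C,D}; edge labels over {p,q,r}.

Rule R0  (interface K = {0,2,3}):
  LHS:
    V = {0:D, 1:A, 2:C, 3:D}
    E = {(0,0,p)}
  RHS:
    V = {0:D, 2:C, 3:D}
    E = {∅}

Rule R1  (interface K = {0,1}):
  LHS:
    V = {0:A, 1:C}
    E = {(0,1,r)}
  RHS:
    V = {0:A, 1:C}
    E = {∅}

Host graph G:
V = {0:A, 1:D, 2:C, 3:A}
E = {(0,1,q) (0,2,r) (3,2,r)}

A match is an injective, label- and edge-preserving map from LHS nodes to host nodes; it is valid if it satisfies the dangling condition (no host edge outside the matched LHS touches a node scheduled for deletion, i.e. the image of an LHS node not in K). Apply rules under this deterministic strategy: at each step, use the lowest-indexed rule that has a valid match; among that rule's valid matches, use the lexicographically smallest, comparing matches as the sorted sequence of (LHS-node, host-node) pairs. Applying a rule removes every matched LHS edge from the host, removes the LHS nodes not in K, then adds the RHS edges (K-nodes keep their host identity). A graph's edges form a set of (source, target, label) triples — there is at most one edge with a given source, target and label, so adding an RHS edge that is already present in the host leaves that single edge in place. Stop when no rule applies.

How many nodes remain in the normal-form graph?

start.  V:4 E:3  edges: 0-q->1 0-r->2 3-r->2
1. fire R1 via {0↦0, 1↦2}  →  V:4 E:2  edges: 0-q->1 3-r->2
2. fire R1 via {0↦3, 1↦2}  →  V:4 E:1  edges: 0-q->1
normal form: no rule applies after step 2
NF nodes: {0:A, 1:D, 2:C, 3:A}

Answer: 4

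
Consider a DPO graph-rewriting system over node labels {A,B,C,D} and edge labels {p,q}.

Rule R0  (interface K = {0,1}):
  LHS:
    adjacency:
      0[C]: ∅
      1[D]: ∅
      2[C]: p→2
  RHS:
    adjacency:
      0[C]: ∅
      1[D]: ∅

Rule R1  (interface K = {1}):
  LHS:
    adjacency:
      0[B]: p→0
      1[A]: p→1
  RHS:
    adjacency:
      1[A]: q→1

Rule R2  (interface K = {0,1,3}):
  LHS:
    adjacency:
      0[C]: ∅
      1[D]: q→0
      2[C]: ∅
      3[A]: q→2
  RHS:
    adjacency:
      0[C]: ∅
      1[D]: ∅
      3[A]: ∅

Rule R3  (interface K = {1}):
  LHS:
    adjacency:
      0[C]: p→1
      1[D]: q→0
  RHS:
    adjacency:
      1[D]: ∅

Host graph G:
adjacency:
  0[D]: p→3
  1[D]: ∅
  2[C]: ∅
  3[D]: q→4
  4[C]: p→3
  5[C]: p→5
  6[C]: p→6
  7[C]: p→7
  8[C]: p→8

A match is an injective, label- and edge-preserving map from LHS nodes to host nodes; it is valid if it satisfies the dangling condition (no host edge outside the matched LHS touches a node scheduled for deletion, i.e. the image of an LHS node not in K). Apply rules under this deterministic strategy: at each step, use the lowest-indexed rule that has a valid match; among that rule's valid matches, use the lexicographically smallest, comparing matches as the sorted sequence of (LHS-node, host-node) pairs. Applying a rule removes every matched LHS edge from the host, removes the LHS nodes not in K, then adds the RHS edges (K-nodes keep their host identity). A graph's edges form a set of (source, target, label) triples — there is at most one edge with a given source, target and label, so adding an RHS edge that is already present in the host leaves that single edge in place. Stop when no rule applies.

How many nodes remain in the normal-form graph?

[0] host  ⇒  9 nodes, 7 edges  {0-p->3 3-q->4 4-p->3 5-p->5 6-p->6 7-p->7 8-p->8}
[1] R0 @ {0↦2, 1↦0, 2↦5}  ⇒  8 nodes, 6 edges  {0-p->3 3-q->4 4-p->3 6-p->6 7-p->7 8-p->8}
[2] R0 @ {0↦2, 1↦0, 2↦6}  ⇒  7 nodes, 5 edges  {0-p->3 3-q->4 4-p->3 7-p->7 8-p->8}
[3] R0 @ {0↦2, 1↦0, 2↦7}  ⇒  6 nodes, 4 edges  {0-p->3 3-q->4 4-p->3 8-p->8}
[4] R0 @ {0↦2, 1↦0, 2↦8}  ⇒  5 nodes, 3 edges  {0-p->3 3-q->4 4-p->3}
[5] R3 @ {0↦4, 1↦3}  ⇒  4 nodes, 1 edges  {0-p->3}
final graph: no rule applies after step 5
NF nodes: {0:D, 1:D, 2:C, 3:D}

Answer: 4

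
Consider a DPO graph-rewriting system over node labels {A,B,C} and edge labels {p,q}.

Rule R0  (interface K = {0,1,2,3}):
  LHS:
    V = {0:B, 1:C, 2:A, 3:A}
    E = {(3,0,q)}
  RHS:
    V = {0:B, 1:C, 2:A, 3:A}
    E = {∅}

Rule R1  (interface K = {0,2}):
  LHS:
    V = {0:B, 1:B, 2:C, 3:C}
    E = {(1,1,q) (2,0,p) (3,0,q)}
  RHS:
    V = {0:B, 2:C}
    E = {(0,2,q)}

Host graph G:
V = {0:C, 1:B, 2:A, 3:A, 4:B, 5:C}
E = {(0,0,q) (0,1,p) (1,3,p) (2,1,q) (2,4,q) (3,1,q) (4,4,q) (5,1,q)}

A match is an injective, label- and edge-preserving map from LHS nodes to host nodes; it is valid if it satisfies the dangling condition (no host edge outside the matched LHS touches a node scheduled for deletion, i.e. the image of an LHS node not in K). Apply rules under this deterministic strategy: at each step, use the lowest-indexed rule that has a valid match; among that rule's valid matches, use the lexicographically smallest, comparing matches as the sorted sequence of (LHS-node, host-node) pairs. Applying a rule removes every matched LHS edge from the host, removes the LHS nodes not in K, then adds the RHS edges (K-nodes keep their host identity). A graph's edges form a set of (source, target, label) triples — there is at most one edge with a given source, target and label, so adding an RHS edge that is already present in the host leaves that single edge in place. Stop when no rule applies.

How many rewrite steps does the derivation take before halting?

Answer: 4

Steps:
[0] host  ⇒  6 nodes, 8 edges  {0-q->0 0-p->1 1-p->3 2-q->1 2-q->4 3-q->1 4-q->4 5-q->1}
[1] R0 @ {0↦1, 1↦0, 2↦2, 3↦3}  ⇒  6 nodes, 7 edges  {0-q->0 0-p->1 1-p->3 2-q->1 2-q->4 4-q->4 5-q->1}
[2] R0 @ {0↦1, 1↦0, 2↦3, 3↦2}  ⇒  6 nodes, 6 edges  {0-q->0 0-p->1 1-p->3 2-q->4 4-q->4 5-q->1}
[3] R0 @ {0↦4, 1↦0, 2↦3, 3↦2}  ⇒  6 nodes, 5 edges  {0-q->0 0-p->1 1-p->3 4-q->4 5-q->1}
[4] R1 @ {0↦1, 1↦4, 2↦0, 3↦5}  ⇒  4 nodes, 3 edges  {0-q->0 1-q->0 1-p->3}
final graph: no rule applies after step 4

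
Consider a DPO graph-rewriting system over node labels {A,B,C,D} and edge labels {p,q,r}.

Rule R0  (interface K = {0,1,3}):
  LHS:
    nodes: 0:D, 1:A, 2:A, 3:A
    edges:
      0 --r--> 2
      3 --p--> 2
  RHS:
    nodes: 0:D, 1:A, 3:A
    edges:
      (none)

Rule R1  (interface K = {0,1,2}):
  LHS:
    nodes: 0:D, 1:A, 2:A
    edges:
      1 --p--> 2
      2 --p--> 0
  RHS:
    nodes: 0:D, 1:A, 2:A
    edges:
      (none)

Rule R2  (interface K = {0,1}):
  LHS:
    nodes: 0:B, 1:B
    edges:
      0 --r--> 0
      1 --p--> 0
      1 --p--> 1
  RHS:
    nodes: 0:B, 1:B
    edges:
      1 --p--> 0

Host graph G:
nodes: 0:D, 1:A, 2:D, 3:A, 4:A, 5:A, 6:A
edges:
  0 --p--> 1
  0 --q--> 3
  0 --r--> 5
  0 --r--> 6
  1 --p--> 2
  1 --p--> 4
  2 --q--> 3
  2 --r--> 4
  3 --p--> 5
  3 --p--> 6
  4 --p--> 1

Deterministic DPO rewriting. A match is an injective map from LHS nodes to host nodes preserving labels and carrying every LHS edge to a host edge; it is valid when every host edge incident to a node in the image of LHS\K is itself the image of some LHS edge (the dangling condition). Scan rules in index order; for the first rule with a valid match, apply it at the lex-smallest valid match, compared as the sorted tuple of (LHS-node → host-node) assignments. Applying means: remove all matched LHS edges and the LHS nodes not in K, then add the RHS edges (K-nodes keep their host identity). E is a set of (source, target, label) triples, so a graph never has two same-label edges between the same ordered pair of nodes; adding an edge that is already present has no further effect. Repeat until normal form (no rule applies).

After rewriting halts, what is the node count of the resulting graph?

start.  V:7 E:11  edges: 0-p->1 0-q->3 0-r->5 0-r->6 1-p->2 1-p->4 2-q->3 2-r->4 3-p->5 3-p->6 4-p->1
1. fire R0 via {0↦0, 1↦1, 2↦5, 3↦3}  →  V:6 E:9  edges: 0-p->1 0-q->3 0-r->6 1-p->2 1-p->4 2-q->3 2-r->4 3-p->6 4-p->1
2. fire R0 via {0↦0, 1↦1, 2↦6, 3↦3}  →  V:5 E:7  edges: 0-p->1 0-q->3 1-p->2 1-p->4 2-q->3 2-r->4 4-p->1
3. fire R1 via {0↦2, 1↦4, 2↦1}  →  V:5 E:5  edges: 0-p->1 0-q->3 1-p->4 2-q->3 2-r->4
4. fire R0 via {0↦2, 1↦3, 2↦4, 3↦1}  →  V:4 E:3  edges: 0-p->1 0-q->3 2-q->3
halt: no rule applies after step 4
NF nodes: {0:D, 1:A, 2:D, 3:A}

Answer: 4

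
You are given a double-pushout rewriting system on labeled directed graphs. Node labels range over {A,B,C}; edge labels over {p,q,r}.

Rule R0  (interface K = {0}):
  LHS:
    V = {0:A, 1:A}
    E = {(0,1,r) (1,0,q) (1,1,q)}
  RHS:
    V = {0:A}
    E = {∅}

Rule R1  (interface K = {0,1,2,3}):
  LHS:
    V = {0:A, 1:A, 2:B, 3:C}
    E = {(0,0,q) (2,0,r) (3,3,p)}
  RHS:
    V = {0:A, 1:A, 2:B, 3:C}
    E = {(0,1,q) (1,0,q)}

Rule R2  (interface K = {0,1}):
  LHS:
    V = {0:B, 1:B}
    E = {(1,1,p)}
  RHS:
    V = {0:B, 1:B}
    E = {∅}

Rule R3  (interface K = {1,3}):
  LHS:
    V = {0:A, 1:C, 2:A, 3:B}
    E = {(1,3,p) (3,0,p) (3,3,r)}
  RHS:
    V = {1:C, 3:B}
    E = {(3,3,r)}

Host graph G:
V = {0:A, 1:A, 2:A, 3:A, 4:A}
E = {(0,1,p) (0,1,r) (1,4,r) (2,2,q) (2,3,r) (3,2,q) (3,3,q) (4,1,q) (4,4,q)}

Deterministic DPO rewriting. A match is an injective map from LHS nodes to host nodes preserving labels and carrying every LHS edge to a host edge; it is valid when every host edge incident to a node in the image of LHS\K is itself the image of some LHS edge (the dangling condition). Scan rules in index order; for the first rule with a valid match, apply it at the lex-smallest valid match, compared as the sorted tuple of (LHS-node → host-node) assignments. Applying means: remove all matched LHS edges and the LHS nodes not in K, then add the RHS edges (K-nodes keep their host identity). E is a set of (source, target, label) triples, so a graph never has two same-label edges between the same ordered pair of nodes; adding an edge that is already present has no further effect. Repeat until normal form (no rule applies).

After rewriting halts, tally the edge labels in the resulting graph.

Answer: p:1 q:1 r:1

Steps:
start.  V:5 E:9  edges: 0-p->1 0-r->1 1-r->4 2-q->2 2-r->3 3-q->2 3-q->3 4-q->1 4-q->4
1. fire R0 via {0↦1, 1↦4}  →  V:4 E:6  edges: 0-p->1 0-r->1 2-q->2 2-r->3 3-q->2 3-q->3
2. fire R0 via {0↦2, 1↦3}  →  V:3 E:3  edges: 0-p->1 0-r->1 2-q->2
halt: no rule applies after step 2
NF edges: [(0, 1, 'p'), (0, 1, 'r'), (2, 2, 'q')]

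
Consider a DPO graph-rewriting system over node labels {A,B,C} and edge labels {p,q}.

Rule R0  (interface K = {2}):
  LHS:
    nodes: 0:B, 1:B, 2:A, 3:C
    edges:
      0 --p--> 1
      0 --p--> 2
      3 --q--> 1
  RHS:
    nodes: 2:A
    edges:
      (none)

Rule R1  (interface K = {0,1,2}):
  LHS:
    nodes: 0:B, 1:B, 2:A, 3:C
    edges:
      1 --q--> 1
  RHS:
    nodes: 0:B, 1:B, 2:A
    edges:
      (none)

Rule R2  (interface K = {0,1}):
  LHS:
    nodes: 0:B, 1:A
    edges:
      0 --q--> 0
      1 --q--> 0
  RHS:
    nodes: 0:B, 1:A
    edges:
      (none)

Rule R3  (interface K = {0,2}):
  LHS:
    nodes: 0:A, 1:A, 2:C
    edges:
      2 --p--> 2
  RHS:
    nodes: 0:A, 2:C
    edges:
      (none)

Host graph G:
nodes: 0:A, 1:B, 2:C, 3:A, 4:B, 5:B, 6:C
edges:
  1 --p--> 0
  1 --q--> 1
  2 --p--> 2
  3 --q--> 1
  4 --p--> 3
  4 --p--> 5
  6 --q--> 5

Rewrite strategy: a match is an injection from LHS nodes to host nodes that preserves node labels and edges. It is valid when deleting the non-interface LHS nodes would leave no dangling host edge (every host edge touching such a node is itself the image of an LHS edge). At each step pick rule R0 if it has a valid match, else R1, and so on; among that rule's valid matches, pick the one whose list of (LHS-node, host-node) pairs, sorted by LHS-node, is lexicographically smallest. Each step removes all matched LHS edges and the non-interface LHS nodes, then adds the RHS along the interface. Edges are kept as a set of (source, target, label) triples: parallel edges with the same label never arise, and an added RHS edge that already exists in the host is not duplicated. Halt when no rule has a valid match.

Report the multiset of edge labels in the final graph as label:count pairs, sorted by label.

Answer: p:1

Steps:
[0] host  ⇒  7 nodes, 7 edges  {1-p->0 1-q->1 2-p->2 3-q->1 4-p->3 4-p->5 6-q->5}
[1] R0 @ {0↦4, 1↦5, 2↦3, 3↦6}  ⇒  4 nodes, 4 edges  {1-p->0 1-q->1 2-p->2 3-q->1}
[2] R2 @ {0↦1, 1↦3}  ⇒  4 nodes, 2 edges  {1-p->0 2-p->2}
[3] R3 @ {0↦0, 1↦3, 2↦2}  ⇒  3 nodes, 1 edges  {1-p->0}
final graph: no rule applies after step 3
NF edges: [(1, 0, 'p')]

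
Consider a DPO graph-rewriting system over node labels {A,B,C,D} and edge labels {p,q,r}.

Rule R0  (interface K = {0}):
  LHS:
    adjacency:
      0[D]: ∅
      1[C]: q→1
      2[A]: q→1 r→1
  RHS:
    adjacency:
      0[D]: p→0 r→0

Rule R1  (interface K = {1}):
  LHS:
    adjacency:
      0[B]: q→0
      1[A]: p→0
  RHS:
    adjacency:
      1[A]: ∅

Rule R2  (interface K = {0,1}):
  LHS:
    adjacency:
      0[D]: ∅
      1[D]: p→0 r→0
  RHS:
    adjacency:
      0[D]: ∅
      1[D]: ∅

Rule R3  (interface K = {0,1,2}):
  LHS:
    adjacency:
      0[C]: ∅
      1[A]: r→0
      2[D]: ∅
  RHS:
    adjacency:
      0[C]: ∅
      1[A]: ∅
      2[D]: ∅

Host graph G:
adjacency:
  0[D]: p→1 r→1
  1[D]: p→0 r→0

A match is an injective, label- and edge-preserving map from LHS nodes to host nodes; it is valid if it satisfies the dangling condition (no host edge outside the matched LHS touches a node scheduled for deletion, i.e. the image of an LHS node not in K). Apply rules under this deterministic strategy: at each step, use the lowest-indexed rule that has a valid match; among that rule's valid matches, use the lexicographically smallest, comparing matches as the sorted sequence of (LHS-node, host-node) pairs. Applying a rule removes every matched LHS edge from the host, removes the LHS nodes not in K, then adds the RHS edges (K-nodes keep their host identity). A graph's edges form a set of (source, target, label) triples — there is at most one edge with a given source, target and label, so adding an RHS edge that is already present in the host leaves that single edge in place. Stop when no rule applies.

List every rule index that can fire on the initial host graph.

R0: no valid match — LHS pattern not found
R1: no valid match — LHS pattern not found
R2: 2 valid matches — {0↦0, 1↦1}, {0↦1, 1↦0}
R3: no valid match — LHS pattern not found

Answer: [R2]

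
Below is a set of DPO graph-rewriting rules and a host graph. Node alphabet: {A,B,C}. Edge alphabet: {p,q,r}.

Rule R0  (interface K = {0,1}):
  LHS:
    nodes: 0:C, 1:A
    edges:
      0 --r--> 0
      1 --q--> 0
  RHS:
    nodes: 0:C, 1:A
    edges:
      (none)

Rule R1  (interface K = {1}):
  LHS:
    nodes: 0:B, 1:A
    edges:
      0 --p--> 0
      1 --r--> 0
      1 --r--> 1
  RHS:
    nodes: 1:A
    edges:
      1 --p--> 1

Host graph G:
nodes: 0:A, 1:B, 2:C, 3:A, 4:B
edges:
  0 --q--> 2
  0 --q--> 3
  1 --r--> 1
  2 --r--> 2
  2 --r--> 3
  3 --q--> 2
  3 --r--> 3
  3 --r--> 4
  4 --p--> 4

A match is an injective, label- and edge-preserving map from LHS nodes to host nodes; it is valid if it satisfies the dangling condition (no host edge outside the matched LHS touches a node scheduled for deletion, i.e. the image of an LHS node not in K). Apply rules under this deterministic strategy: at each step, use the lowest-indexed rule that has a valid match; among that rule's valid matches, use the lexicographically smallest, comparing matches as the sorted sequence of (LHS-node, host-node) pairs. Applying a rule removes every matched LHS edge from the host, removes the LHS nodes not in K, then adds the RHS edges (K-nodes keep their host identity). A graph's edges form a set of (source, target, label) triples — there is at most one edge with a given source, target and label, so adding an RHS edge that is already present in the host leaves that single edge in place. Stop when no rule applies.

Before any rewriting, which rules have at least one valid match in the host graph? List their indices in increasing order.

R0: 2 valid matches — {0↦2, 1↦0}, {0↦2, 1↦3}
R1: 1 valid match — {0↦4, 1↦3}

Answer: [R0,R1]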